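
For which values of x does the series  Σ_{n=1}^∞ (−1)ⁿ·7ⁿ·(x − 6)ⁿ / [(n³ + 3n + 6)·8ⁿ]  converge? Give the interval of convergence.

Ratio test: |a_{n+1}/a_n| = [(n³ + 3n + 6)/((n+1)³ + 3(n+1) + 6)] · 7/8 → 7/8 as n → ∞.
Convergence for |x − 6| · 7/8 < 1, i.e. |x − 6| < 8/7. So R = 8/7.
Check x = 50/7: absolute convergence follows by limit comparison with Σ 1/n³.
When x = 34/7, the terms are on the order of 1/n³, so the series converges absolutely by comparison with the p-series (p = 3 > 1).

[34/7, 50/7]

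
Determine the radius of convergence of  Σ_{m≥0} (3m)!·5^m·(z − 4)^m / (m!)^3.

The ratio of consecutive coefficients is (3m+1)·(3m+2)·(3m+3)/(m+1)³ · 5 → 135.
Convergence for |z − 4| · 135 < 1, i.e. |z − 4| < 1/135. So R = 1/135.

R = 1/135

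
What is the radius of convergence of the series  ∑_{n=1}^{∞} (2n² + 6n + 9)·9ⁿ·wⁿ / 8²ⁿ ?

R = 64/9

Ratio test: |a_{n+1}/a_n| = [(2(n+1)² + 6(n+1) + 9)/(2n² + 6n + 9)] · 9/64 → 9/64 as n → ∞.
Hence the series converges for |w| < 1/(9/64) = 64/9, so the radius of convergence is 64/9.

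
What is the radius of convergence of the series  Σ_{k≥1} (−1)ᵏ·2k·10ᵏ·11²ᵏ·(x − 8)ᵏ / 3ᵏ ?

R = 3/1210

The ratio of consecutive coefficients is [2(k+1)/2k] · 10·121/3 → 1210/3.
Convergence for |x − 8| · 1210/3 < 1, i.e. |x − 8| < 3/1210. So R = 3/1210.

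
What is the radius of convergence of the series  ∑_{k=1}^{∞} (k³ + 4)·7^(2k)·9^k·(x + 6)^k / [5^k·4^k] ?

R = 20/441

By the ratio test, |a_{k+1}/a_k| = [((k+1)³ + 4)/(k³ + 4)] · 49·9/(5·4) → 441/20.
Thus R = 1/(441/20) = 20/441.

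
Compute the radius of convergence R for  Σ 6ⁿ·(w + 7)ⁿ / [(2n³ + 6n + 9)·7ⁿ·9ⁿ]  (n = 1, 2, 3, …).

The ratio of consecutive coefficients is [(2n³ + 6n + 9)/(2(n+1)³ + 6(n+1) + 9)] · 6/(7·9) → 2/21.
Convergence for |w + 7| · 2/21 < 1, i.e. |w + 7| < 21/2. So R = 21/2.

R = 21/2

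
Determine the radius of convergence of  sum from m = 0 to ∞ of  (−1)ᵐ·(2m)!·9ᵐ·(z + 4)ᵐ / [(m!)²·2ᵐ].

R = 1/18

The ratio of consecutive coefficients is (2m+1)·(2m+2)/(m+1)² · 9/2 → 18.
Hence the series converges for |z + 4| < 1/(18) = 1/18, so the radius of convergence is 1/18.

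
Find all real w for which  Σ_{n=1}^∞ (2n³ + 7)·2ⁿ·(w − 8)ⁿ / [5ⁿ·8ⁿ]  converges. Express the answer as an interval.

By the ratio test, |a_{n+1}/a_n| = [(2(n+1)³ + 7)/(2n³ + 7)] · 2/(5·8) → 1/20.
Convergence for |w − 8| · 1/20 < 1, i.e. |w − 8| < 20. So R = 20.
When w = 28, the terms have absolute value of order n³, which does not tend to 0, so the series diverges by the divergence test.
Endpoint w = -12: the terms have absolute value of order n³, which does not tend to 0, so the series diverges by the divergence test.

(-12, 28)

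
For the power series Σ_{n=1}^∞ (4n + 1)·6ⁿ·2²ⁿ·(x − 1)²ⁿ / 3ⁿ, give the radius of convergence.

R = √2/4

The ratio of consecutive coefficients is [(4(n+1) + 1)/(4n + 1)] · 6·4/3 → 8.
Successive powers of (x − 1) differ by 2, so the series converges when |x − 1|² · 8 < 1, i.e. |x − 1| < √(1/8). So R = √2/4.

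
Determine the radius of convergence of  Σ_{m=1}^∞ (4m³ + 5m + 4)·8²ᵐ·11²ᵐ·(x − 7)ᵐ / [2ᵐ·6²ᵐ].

R = 9/968

Apply the ratio test: |a_{m+1}| / |a_m| = [(4(m+1)³ + 5(m+1) + 4)/(4m³ + 5m + 4)] · 64·121/(2·36), which tends to 968/9 as m → ∞.
Thus R = 1/(968/9) = 9/968.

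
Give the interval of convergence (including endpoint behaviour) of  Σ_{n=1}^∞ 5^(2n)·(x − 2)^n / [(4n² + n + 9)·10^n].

Apply the ratio test: |a_{n+1}| / |a_n| = [(4n² + n + 9)/(4(n+1)² + (n+1) + 9)] · 25/10, which tends to 5/2 as n → ∞.
Convergence for |x − 2| · 5/2 < 1, i.e. |x − 2| < 2/5. So R = 2/5.
Endpoint x = 12/5: the series is dominated by a constant times Σ 1/n², which converges (p = 2 > 1).
When x = 8/5, absolute convergence follows by limit comparison with Σ 1/n².

[8/5, 12/5]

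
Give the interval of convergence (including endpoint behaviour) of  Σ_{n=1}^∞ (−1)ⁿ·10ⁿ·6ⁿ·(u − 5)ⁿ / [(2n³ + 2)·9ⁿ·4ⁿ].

Apply the ratio test: |a_{n+1}| / |a_n| = [(2n³ + 2)/(2(n+1)³ + 2)] · 10·6/(9·4), which tends to 5/3 as n → ∞.
The series converges when 5/3 · |u − 5| < 1, giving R = 3/5.
When u = 28/5, the series is dominated by a constant times Σ 1/n³, which converges (p = 3 > 1).
Check u = 22/5: the series is dominated by a constant times Σ 1/n³, which converges (p = 3 > 1).

[22/5, 28/5]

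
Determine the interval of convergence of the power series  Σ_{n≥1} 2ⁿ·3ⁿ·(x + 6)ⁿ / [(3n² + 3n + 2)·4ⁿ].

[-20/3, -16/3]

By the ratio test, |a_{n+1}/a_n| = [(3n² + 3n + 2)/(3(n+1)² + 3(n+1) + 2)] · 2·3/4 → 3/2.
The series converges when 3/2 · |x + 6| < 1, giving R = 2/3.
Check x = -16/3: the series is dominated by a constant times Σ 1/n², which converges (p = 2 > 1).
At x = -20/3: the series is dominated by a constant times Σ 1/n², which converges (p = 2 > 1).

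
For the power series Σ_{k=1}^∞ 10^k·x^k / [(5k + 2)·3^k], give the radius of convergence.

R = 3/10

By the ratio test, |a_{k+1}/a_k| = [(5k + 2)/(5(k+1) + 2)] · 10/3 → 10/3.
Hence the series converges for |x| < 1/(10/3) = 3/10, so the radius of convergence is 3/10.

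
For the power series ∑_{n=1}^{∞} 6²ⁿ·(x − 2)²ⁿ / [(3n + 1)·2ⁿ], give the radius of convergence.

The ratio of consecutive coefficients is [(3n + 1)/(3(n+1) + 1)] · 36/2 → 18.
Successive powers of (x − 2) differ by 2, so the series converges when |x − 2|² · 18 < 1, i.e. |x − 2| < √(1/18). So R = √2/6.

R = √2/6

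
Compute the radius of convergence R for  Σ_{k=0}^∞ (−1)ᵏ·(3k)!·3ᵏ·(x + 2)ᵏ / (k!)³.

By the ratio test, |a_{k+1}/a_k| = (3k+1)·(3k+2)·(3k+3)/(k+1)³ · 3 → 81.
Hence the series converges for |x + 2| < 1/(81) = 1/81, so the radius of convergence is 1/81.

R = 1/81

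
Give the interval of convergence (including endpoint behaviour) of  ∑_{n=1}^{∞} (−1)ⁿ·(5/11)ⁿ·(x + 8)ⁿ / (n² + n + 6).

[-51/5, -29/5]

Ratio test: |a_{n+1}/a_n| = [(n² + n + 6)/((n+1)² + (n+1) + 6)] · 5/11 → 5/11 as n → ∞.
Thus R = 1/(5/11) = 11/5.
When x = -29/5, absolute convergence follows by limit comparison with Σ 1/n².
Check x = -51/5: the terms are on the order of 1/n², so the series converges absolutely by comparison with the p-series (p = 2 > 1).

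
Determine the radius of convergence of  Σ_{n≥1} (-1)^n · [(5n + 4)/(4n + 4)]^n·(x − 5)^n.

R = 4/5

Applying the root test, |a_n|^(1/n) = (5n + 4)/(4n + 4) → 5/4.
Convergence for |x − 5| · 5/4 < 1, i.e. |x − 5| < 4/5. So R = 4/5.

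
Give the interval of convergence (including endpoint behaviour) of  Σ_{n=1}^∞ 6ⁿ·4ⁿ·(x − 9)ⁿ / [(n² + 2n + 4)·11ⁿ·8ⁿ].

Ratio test: |a_{n+1}/a_n| = [(n² + 2n + 4)/((n+1)² + 2(n+1) + 4)] · 6·4/(11·8) → 3/11 as n → ∞.
Convergence for |x − 9| · 3/11 < 1, i.e. |x − 9| < 11/3. So R = 11/3.
Endpoint x = 38/3: the terms are on the order of 1/n², so the series converges absolutely by comparison with the p-series (p = 2 > 1).
Check x = 16/3: absolute convergence follows by limit comparison with Σ 1/n².

[16/3, 38/3]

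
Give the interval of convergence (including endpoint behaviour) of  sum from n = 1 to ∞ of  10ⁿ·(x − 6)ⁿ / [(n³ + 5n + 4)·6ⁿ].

The ratio of consecutive coefficients is [(n³ + 5n + 4)/((n+1)³ + 5(n+1) + 4)] · 10/6 → 5/3.
Convergence for |x − 6| · 5/3 < 1, i.e. |x − 6| < 3/5. So R = 3/5.
When x = 33/5, absolute convergence follows by limit comparison with Σ 1/n³.
When x = 27/5, the terms are on the order of 1/n³, so the series converges absolutely by comparison with the p-series (p = 3 > 1).

[27/5, 33/5]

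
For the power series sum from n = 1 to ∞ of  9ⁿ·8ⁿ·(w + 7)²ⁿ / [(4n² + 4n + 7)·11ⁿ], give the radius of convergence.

R = √22/12

The ratio of consecutive coefficients is [(4n² + 4n + 7)/(4(n+1)² + 4(n+1) + 7)] · 9·8/11 → 72/11.
Since the exponent of (w + 7) increases by 2 each term, convergence requires |w + 7|² < 11/72, hence R = √22/12.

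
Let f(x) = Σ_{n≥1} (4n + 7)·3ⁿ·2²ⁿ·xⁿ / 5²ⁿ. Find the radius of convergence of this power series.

R = 25/12

By the ratio test, |a_{n+1}/a_n| = [(4(n+1) + 7)/(4n + 7)] · 3·4/25 → 12/25.
Thus R = 1/(12/25) = 25/12.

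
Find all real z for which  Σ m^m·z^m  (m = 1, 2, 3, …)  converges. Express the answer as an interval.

Root test: |a_m|^(1/m) = m → ∞.
Since the m-th root of |a_m| is unbounded, the series converges only at z = 0; R = 0.

{0}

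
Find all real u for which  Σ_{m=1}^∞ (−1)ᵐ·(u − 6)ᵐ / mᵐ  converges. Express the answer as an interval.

Applying the root test, |a_m|^(1/m) = 1/m → 0.
Since the m-th root of |a_m| tends to 0, the series converges for all real u; R = ∞.

(−∞, ∞)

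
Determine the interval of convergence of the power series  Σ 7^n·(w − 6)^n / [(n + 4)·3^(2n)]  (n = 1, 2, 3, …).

Ratio test: |a_{n+1}/a_n| = [(n + 4)/((n+1) + 4)] · 7/9 → 7/9 as n → ∞.
Thus R = 1/(7/9) = 9/7.
Endpoint w = 51/7: the terms behave like c/n; limit comparison with the harmonic series gives divergence.
When w = 33/7, an alternating series whose terms decrease to 0 in absolute value, so it converges by the Leibniz criterion.

[33/7, 51/7)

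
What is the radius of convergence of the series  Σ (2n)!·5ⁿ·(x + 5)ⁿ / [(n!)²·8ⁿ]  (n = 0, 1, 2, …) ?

R = 2/5

By the ratio test, |a_{n+1}/a_n| = (2n+1)·(2n+2)/(n+1)² · 5/8 → 5/2.
The series converges when 5/2 · |x + 5| < 1, giving R = 2/5.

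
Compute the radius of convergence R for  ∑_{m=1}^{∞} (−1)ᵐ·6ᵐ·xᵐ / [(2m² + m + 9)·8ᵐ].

R = 4/3

The ratio of consecutive coefficients is [(2m² + m + 9)/(2(m+1)² + (m+1) + 9)] · 6/8 → 3/4.
Hence the series converges for |x| < 1/(3/4) = 4/3, so the radius of convergence is 4/3.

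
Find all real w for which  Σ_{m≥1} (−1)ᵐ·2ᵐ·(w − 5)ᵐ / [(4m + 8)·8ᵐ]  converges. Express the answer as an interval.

(1, 9]

By the ratio test, |a_{m+1}/a_m| = [(4m + 8)/(4(m+1) + 8)] · 2/8 → 1/4.
Thus R = 1/(1/4) = 4.
When w = 9, convergence follows from the alternating series test (terms decrease monotonically to 0).
Check w = 1: comparison with the harmonic series Σ 1/m shows the series diverges.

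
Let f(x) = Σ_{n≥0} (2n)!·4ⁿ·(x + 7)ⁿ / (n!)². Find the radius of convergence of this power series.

R = 1/16

Apply the ratio test: |a_{n+1}| / |a_n| = (2n+1)·(2n+2)/(n+1)² · 4, which tends to 16 as n → ∞.
Thus R = 1/(16) = 1/16.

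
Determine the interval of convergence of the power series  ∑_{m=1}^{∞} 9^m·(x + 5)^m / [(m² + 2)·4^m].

By the ratio test, |a_{m+1}/a_m| = [(m² + 2)/((m+1)² + 2)] · 9/4 → 9/4.
Thus R = 1/(9/4) = 4/9.
Endpoint x = -41/9: absolute convergence follows by limit comparison with Σ 1/m².
At x = -49/9: absolute convergence follows by limit comparison with Σ 1/m².

[-49/9, -41/9]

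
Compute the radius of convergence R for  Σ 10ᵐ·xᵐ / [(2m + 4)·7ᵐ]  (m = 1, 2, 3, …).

Apply the ratio test: |a_{m+1}| / |a_m| = [(2m + 4)/(2(m+1) + 4)] · 10/7, which tends to 10/7 as m → ∞.
The series converges when 10/7 · |x| < 1, giving R = 7/10.

R = 7/10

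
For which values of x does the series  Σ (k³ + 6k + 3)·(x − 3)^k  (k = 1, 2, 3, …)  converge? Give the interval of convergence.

By the ratio test, |a_{k+1}/a_k| = ((k+1)³ + 6(k+1) + 3)/(k³ + 6k + 3) → 1.
Hence R = 1.
Endpoint x = 4: the terms have absolute value of order k³, which does not tend to 0, so the series diverges by the divergence test.
At x = 2: the k-th term does not approach 0; divergence by the term test.

(2, 4)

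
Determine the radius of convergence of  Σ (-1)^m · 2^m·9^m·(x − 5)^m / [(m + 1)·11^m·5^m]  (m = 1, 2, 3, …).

Ratio test: |a_{m+1}/a_m| = [(m + 1)/((m+1) + 1)] · 2·9/(11·5) → 18/55 as m → ∞.
The series converges when 18/55 · |x − 5| < 1, giving R = 55/18.

R = 55/18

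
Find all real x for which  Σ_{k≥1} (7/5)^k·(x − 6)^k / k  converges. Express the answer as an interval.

By the ratio test, |a_{k+1}/a_k| = [k/(k+1)] · 7/5 → 7/5.
The series converges when 7/5 · |x − 6| < 1, giving R = 5/7.
At x = 47/7: comparison with the harmonic series Σ 1/k shows the series diverges.
At x = 37/7: an alternating series whose terms decrease to 0 in absolute value, so it converges by the Leibniz criterion.

[37/7, 47/7)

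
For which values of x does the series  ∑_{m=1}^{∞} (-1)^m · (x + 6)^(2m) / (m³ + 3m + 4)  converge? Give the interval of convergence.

Apply the ratio test: |a_{m+1}| / |a_m| = (m³ + 3m + 4)/((m+1)³ + 3(m+1) + 4), which tends to 1 as m → ∞.
Since the exponent of (x + 6) increases by 2 each term, convergence requires |x + 6|² < 1, hence R = 1.
Check x = -5: the terms are on the order of 1/m³, so the series converges absolutely by comparison with the p-series (p = 3 > 1).
At x = -7: absolute convergence follows by limit comparison with Σ 1/m³.

[-7, -5]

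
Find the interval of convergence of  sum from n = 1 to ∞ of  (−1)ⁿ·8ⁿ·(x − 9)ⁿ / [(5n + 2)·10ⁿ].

(31/4, 41/4]

By the ratio test, |a_{n+1}/a_n| = [(5n + 2)/(5(n+1) + 2)] · 8/10 → 4/5.
Thus R = 1/(4/5) = 5/4.
Endpoint x = 41/4: an alternating series whose terms decrease to 0 in absolute value, so it converges by the Leibniz criterion.
When x = 31/4, the terms behave like c/n; limit comparison with the harmonic series gives divergence.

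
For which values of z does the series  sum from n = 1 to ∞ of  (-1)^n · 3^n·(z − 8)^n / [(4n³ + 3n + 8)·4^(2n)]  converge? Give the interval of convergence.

Apply the ratio test: |a_{n+1}| / |a_n| = [(4n³ + 3n + 8)/(4(n+1)³ + 3(n+1) + 8)] · 3/16, which tends to 3/16 as n → ∞.
Thus R = 1/(3/16) = 16/3.
At z = 40/3: the terms are on the order of 1/n³, so the series converges absolutely by comparison with the p-series (p = 3 > 1).
Endpoint z = 8/3: the terms are on the order of 1/n³, so the series converges absolutely by comparison with the p-series (p = 3 > 1).

[8/3, 40/3]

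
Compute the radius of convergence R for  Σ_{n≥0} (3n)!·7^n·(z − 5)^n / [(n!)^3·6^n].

R = 2/63

Apply the ratio test: |a_{n+1}| / |a_n| = (3n+1)·(3n+2)·(3n+3)/(n+1)³ · 7/6, which tends to 63/2 as n → ∞.
The series converges when 63/2 · |z − 5| < 1, giving R = 2/63.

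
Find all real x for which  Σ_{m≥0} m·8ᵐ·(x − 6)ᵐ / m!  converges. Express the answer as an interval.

By the ratio test, |a_{m+1}/a_m| = (m+1)/m · 8 · 1/(m+1) → 0.
Since the limit is 0 < 1 for every x, the series converges on all of ℝ and R = ∞.

(−∞, ∞)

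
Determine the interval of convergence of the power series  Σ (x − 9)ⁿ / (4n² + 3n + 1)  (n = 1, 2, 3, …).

By the ratio test, |a_{n+1}/a_n| = (4n² + 3n + 1)/(4(n+1)² + 3(n+1) + 1) → 1.
So the series converges when |x − 9| < 1 and diverges when |x − 9| > 1; R = 1.
At x = 10: absolute convergence follows by limit comparison with Σ 1/n².
Endpoint x = 8: absolute convergence follows by limit comparison with Σ 1/n².

[8, 10]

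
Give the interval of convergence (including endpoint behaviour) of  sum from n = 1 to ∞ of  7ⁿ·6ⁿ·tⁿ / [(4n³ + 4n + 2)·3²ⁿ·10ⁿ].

[-15/7, 15/7]

Ratio test: |a_{n+1}/a_n| = [(4n³ + 4n + 2)/(4(n+1)³ + 4(n+1) + 2)] · 7·6/(9·10) → 7/15 as n → ∞.
Hence the series converges for |t| < 1/(7/15) = 15/7, so the radius of convergence is 15/7.
Check t = 15/7: absolute convergence follows by limit comparison with Σ 1/n³.
At t = -15/7: absolute convergence follows by limit comparison with Σ 1/n³.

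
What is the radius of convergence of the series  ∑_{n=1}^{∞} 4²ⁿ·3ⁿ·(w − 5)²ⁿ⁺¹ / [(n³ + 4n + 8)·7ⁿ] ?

Apply the ratio test: |a_{n+1}| / |a_n| = [(n³ + 4n + 8)/((n+1)³ + 4(n+1) + 8)] · 16·3/7, which tends to 48/7 as n → ∞.
Since the exponent of (w − 5) increases by 2 each term, convergence requires |w − 5|² < 7/48, hence R = √21/12.

R = √21/12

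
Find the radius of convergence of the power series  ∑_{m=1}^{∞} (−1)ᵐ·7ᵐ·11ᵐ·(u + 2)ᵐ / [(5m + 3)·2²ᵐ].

Ratio test: |a_{m+1}/a_m| = [(5m + 3)/(5(m+1) + 3)] · 7·11/4 → 77/4 as m → ∞.
Hence the series converges for |u + 2| < 1/(77/4) = 4/77, so the radius of convergence is 4/77.

R = 4/77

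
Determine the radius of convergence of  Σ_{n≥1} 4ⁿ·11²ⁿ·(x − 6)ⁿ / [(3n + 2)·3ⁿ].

By the ratio test, |a_{n+1}/a_n| = [(3n + 2)/(3(n+1) + 2)] · 4·121/3 → 484/3.
Thus R = 1/(484/3) = 3/484.

R = 3/484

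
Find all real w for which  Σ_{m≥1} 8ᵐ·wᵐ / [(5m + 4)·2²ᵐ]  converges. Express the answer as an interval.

The ratio of consecutive coefficients is [(5m + 4)/(5(m+1) + 4)] · 8/4 → 2.
Thus R = 1/(2) = 1/2.
When w = 1/2, the terms are asymptotic to a nonzero constant times 1/m, so the series diverges by limit comparison with Σ 1/m.
At w = -1/2: the terms alternate in sign and decrease monotonically to 0 in absolute value (size ~ c/m), so the alternating series test gives convergence.

[-1/2, 1/2)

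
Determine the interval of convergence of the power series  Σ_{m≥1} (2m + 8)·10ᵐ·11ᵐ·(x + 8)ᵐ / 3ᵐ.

By the ratio test, |a_{m+1}/a_m| = [(2(m+1) + 8)/(2m + 8)] · 10·11/3 → 110/3.
Convergence for |x + 8| · 110/3 < 1, i.e. |x + 8| < 3/110. So R = 3/110.
Endpoint x = -877/110: the m-th term does not approach 0; divergence by the term test.
When x = -883/110, the terms have absolute value of order m, which does not tend to 0, so the series diverges by the divergence test.

(-883/110, -877/110)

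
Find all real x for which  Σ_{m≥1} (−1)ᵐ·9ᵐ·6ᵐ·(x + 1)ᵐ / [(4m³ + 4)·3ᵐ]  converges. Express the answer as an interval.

Apply the ratio test: |a_{m+1}| / |a_m| = [(4m³ + 4)/(4(m+1)³ + 4)] · 9·6/3, which tends to 18 as m → ∞.
The series converges when 18 · |x + 1| < 1, giving R = 1/18.
When x = -17/18, absolute convergence follows by limit comparison with Σ 1/m³.
At x = -19/18: the terms are on the order of 1/m³, so the series converges absolutely by comparison with the p-series (p = 3 > 1).

[-19/18, -17/18]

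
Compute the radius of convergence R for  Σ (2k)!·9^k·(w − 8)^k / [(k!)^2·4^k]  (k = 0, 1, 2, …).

R = 1/9

The ratio of consecutive coefficients is (2k+1)·(2k+2)/(k+1)² · 9/4 → 9.
Convergence for |w − 8| · 9 < 1, i.e. |w − 8| < 1/9. So R = 1/9.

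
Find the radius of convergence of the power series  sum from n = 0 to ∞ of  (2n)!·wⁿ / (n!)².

Ratio test: |a_{n+1}/a_n| = (2n+1)·(2n+2)/(n+1)² → 4 as n → ∞.
Hence the series converges for |w| < 1/(4) = 1/4, so the radius of convergence is 1/4.

R = 1/4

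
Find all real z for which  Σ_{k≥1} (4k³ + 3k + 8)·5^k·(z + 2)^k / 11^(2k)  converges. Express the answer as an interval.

By the ratio test, |a_{k+1}/a_k| = [(4(k+1)³ + 3(k+1) + 8)/(4k³ + 3k + 8)] · 5/121 → 5/121.
Thus R = 1/(5/121) = 121/5.
Endpoint z = 111/5: the terms do not tend to 0, so the series diverges.
At z = -131/5: the terms do not tend to 0, so the series diverges.

(-131/5, 111/5)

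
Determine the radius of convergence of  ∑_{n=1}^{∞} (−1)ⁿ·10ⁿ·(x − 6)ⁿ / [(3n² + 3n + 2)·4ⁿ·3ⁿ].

The ratio of consecutive coefficients is [(3n² + 3n + 2)/(3(n+1)² + 3(n+1) + 2)] · 10/(4·3) → 5/6.
Thus R = 1/(5/6) = 6/5.

R = 6/5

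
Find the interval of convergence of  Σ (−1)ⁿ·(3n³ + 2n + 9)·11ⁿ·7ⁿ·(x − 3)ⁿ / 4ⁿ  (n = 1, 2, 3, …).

By the ratio test, |a_{n+1}/a_n| = [(3(n+1)³ + 2(n+1) + 9)/(3n³ + 2n + 9)] · 11·7/4 → 77/4.
Thus R = 1/(77/4) = 4/77.
Check x = 235/77: the n-th term does not approach 0; divergence by the term test.
Endpoint x = 227/77: the terms have absolute value of order n³, which does not tend to 0, so the series diverges by the divergence test.

(227/77, 235/77)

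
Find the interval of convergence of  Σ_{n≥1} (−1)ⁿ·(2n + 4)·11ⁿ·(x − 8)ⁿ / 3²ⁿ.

(79/11, 97/11)

By the ratio test, |a_{n+1}/a_n| = [(2(n+1) + 4)/(2n + 4)] · 11/9 → 11/9.
Convergence for |x − 8| · 11/9 < 1, i.e. |x − 8| < 9/11. So R = 9/11.
Check x = 97/11: the terms do not tend to 0, so the series diverges.
Endpoint x = 79/11: the terms have absolute value of order n, which does not tend to 0, so the series diverges by the divergence test.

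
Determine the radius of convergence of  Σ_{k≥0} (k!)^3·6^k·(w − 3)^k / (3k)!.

The ratio of consecutive coefficients is (k+1)³/[(3k+1)·(3k+2)·(3k+3)] · 6 → 2/9.
Hence the series converges for |w − 3| < 1/(2/9) = 9/2, so the radius of convergence is 9/2.

R = 9/2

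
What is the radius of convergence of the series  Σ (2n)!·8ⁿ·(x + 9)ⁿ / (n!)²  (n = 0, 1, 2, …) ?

Apply the ratio test: |a_{n+1}| / |a_n| = (2n+1)·(2n+2)/(n+1)² · 8, which tends to 32 as n → ∞.
Thus R = 1/(32) = 1/32.

R = 1/32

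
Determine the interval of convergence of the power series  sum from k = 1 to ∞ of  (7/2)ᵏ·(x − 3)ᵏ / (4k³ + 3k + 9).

The ratio of consecutive coefficients is [(4k³ + 3k + 9)/(4(k+1)³ + 3(k+1) + 9)] · 7/2 → 7/2.
Thus R = 1/(7/2) = 2/7.
Endpoint x = 23/7: the terms are on the order of 1/k³, so the series converges absolutely by comparison with the p-series (p = 3 > 1).
At x = 19/7: the series is dominated by a constant times Σ 1/k³, which converges (p = 3 > 1).

[19/7, 23/7]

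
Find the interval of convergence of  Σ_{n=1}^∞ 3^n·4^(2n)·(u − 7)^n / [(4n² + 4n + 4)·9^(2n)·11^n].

[-185/16, 409/16]

Apply the ratio test: |a_{n+1}| / |a_n| = [(4n² + 4n + 4)/(4(n+1)² + 4(n+1) + 4)] · 3·16/(81·11), which tends to 16/297 as n → ∞.
Hence the series converges for |u − 7| < 1/(16/297) = 297/16, so the radius of convergence is 297/16.
When u = 409/16, the terms are on the order of 1/n², so the series converges absolutely by comparison with the p-series (p = 2 > 1).
When u = -185/16, the terms are on the order of 1/n², so the series converges absolutely by comparison with the p-series (p = 2 > 1).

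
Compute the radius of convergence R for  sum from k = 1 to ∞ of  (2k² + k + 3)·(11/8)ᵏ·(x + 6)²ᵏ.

The ratio of consecutive coefficients is [(2(k+1)² + (k+1) + 3)/(2k² + k + 3)] · 11/8 → 11/8.
Since the exponent of (x + 6) increases by 2 each term, convergence requires |x + 6|² < 8/11, hence R = 2√22/11.

R = 2√22/11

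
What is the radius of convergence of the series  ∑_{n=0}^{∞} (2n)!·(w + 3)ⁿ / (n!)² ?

R = 1/4

Apply the ratio test: |a_{n+1}| / |a_n| = (2n+1)·(2n+2)/(n+1)², which tends to 4 as n → ∞.
Thus R = 1/(4) = 1/4.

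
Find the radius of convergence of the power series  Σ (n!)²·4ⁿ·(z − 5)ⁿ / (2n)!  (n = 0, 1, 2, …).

By the ratio test, |a_{n+1}/a_n| = (n+1)²/[(2n+1)·(2n+2)] · 4 → 1.
So the series converges when |z − 5| < 1 and diverges when |z − 5| > 1; R = 1.

R = 1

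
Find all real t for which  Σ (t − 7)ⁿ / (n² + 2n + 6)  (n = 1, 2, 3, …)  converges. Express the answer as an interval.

[6, 8]

By the ratio test, |a_{n+1}/a_n| = (n² + 2n + 6)/((n+1)² + 2(n+1) + 6) → 1.
Convergence for |t − 7| < 1, so R = 1.
When t = 8, the series is dominated by a constant times Σ 1/n², which converges (p = 2 > 1).
At t = 6: absolute convergence follows by limit comparison with Σ 1/n².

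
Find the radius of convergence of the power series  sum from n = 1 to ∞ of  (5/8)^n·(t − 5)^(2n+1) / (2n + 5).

The ratio of consecutive coefficients is [(2n + 5)/(2(n+1) + 5)] · 5/8 → 5/8.
Since the exponent of (t − 5) increases by 2 each term, convergence requires |t − 5|² < 8/5, hence R = 2√10/5.

R = 2√10/5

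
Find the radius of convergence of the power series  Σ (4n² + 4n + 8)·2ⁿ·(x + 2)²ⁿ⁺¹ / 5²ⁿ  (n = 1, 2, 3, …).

R = 5√2/2

Apply the ratio test: |a_{n+1}| / |a_n| = [(4(n+1)² + 4(n+1) + 8)/(4n² + 4n + 8)] · 2/25, which tends to 2/25 as n → ∞.
Since the exponent of (x + 2) increases by 2 each term, convergence requires |x + 2|² < 25/2, hence R = 5√2/2.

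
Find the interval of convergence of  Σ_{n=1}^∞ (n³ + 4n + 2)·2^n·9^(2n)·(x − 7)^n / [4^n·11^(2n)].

(325/81, 809/81)

The ratio of consecutive coefficients is [((n+1)³ + 4(n+1) + 2)/(n³ + 4n + 2)] · 2·81/(4·121) → 81/242.
The series converges when 81/242 · |x − 7| < 1, giving R = 242/81.
Check x = 809/81: the terms have absolute value of order n³, which does not tend to 0, so the series diverges by the divergence test.
At x = 325/81: the terms have absolute value of order n³, which does not tend to 0, so the series diverges by the divergence test.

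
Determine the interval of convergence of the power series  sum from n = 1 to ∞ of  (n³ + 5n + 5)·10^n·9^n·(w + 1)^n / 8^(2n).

Apply the ratio test: |a_{n+1}| / |a_n| = [((n+1)³ + 5(n+1) + 5)/(n³ + 5n + 5)] · 10·9/64, which tends to 45/32 as n → ∞.
Hence the series converges for |w + 1| < 1/(45/32) = 32/45, so the radius of convergence is 32/45.
Check w = -13/45: the n-th term does not approach 0; divergence by the term test.
At w = -77/45: the terms do not tend to 0, so the series diverges.

(-77/45, -13/45)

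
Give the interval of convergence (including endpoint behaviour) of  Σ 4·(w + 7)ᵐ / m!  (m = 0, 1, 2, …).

The ratio of consecutive coefficients is 4/4 · 1/(m+1) → 0.
The limit is 0, so the series converges for all w; R = ∞.

(−∞, ∞)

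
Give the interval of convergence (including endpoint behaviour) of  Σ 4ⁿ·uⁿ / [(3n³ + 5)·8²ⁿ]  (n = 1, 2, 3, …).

[-16, 16]

The ratio of consecutive coefficients is [(3n³ + 5)/(3(n+1)³ + 5)] · 4/64 → 1/16.
Convergence for |u| · 1/16 < 1, i.e. |u| < 16. So R = 16.
When u = 16, the series is dominated by a constant times Σ 1/n³, which converges (p = 3 > 1).
Endpoint u = -16: the series is dominated by a constant times Σ 1/n³, which converges (p = 3 > 1).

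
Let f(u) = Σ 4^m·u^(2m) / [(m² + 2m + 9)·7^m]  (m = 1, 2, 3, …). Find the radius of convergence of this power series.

Apply the ratio test: |a_{m+1}| / |a_m| = [(m² + 2m + 9)/((m+1)² + 2(m+1) + 9)] · 4/7, which tends to 4/7 as m → ∞.
Successive powers of u differ by 2, so the series converges when |u|² · 4/7 < 1, i.e. |u| < √(7/4). So R = √7/2.

R = √7/2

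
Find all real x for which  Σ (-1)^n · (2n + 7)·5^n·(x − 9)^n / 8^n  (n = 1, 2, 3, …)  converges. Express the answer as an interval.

(37/5, 53/5)

Apply the ratio test: |a_{n+1}| / |a_n| = [(2(n+1) + 7)/(2n + 7)] · 5/8, which tends to 5/8 as n → ∞.
Thus R = 1/(5/8) = 8/5.
Endpoint x = 53/5: the terms do not tend to 0, so the series diverges.
At x = 37/5: the terms do not tend to 0, so the series diverges.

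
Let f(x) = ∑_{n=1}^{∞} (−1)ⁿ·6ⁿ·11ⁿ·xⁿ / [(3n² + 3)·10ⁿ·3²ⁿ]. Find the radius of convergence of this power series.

By the ratio test, |a_{n+1}/a_n| = [(3n² + 3)/(3(n+1)² + 3)] · 6·11/(10·9) → 11/15.
Convergence for |x| · 11/15 < 1, i.e. |x| < 15/11. So R = 15/11.

R = 15/11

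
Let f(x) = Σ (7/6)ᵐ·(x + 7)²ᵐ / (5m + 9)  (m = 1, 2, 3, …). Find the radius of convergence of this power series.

R = √42/7

The ratio of consecutive coefficients is [(5m + 9)/(5(m+1) + 9)] · 7/6 → 7/6.
Writing y = (x + 7)², the series in y has radius 6/7, so |x + 7| < √(6/7) and R = √42/7.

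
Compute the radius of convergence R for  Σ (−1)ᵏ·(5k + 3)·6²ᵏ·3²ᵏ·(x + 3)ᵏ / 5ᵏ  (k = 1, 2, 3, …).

R = 5/324

Apply the ratio test: |a_{k+1}| / |a_k| = [(5(k+1) + 3)/(5k + 3)] · 36·9/5, which tends to 324/5 as k → ∞.
Thus R = 1/(324/5) = 5/324.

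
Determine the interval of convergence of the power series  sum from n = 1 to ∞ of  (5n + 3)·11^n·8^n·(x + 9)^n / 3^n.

Apply the ratio test: |a_{n+1}| / |a_n| = [(5(n+1) + 3)/(5n + 3)] · 11·8/3, which tends to 88/3 as n → ∞.
Thus R = 1/(88/3) = 3/88.
At x = -789/88: the n-th term does not approach 0; divergence by the term test.
Check x = -795/88: the terms do not tend to 0, so the series diverges.

(-795/88, -789/88)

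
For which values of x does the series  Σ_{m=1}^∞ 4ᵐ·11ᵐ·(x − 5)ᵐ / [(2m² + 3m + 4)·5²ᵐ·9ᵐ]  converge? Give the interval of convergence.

Ratio test: |a_{m+1}/a_m| = [(2m² + 3m + 4)/(2(m+1)² + 3(m+1) + 4)] · 4·11/(25·9) → 44/225 as m → ∞.
Thus R = 1/(44/225) = 225/44.
Endpoint x = 445/44: the series is dominated by a constant times Σ 1/m², which converges (p = 2 > 1).
When x = -5/44, the series is dominated by a constant times Σ 1/m², which converges (p = 2 > 1).

[-5/44, 445/44]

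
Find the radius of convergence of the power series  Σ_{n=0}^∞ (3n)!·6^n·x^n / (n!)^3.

R = 1/162

Ratio test: |a_{n+1}/a_n| = (3n+1)·(3n+2)·(3n+3)/(n+1)³ · 6 → 162 as n → ∞.
The series converges when 162 · |x| < 1, giving R = 1/162.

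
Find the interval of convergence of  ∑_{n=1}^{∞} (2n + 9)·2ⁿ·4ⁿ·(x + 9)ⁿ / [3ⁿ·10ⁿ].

Ratio test: |a_{n+1}/a_n| = [(2(n+1) + 9)/(2n + 9)] · 2·4/(3·10) → 4/15 as n → ∞.
Hence the series converges for |x + 9| < 1/(4/15) = 15/4, so the radius of convergence is 15/4.
At x = -21/4: the terms do not tend to 0, so the series diverges.
At x = -51/4: the n-th term does not approach 0; divergence by the term test.

(-51/4, -21/4)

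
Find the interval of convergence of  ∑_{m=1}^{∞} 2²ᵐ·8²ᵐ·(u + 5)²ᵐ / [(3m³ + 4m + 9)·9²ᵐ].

[-89/16, -71/16]

The ratio of consecutive coefficients is [(3m³ + 4m + 9)/(3(m+1)³ + 4(m+1) + 9)] · 4·64/81 → 256/81.
Successive powers of (u + 5) differ by 2, so the series converges when |u + 5|² · 256/81 < 1, i.e. |u + 5| < √(81/256) = 9/16. So R = 9/16.
When u = -71/16, the terms are on the order of 1/m³, so the series converges absolutely by comparison with the p-series (p = 3 > 1).
Endpoint u = -89/16: the series is dominated by a constant times Σ 1/m³, which converges (p = 3 > 1).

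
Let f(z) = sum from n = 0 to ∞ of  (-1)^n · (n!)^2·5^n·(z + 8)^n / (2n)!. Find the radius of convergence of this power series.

R = 4/5

Ratio test: |a_{n+1}/a_n| = (n+1)²/[(2n+1)·(2n+2)] · 5 → 5/4 as n → ∞.
The series converges when 5/4 · |z + 8| < 1, giving R = 4/5.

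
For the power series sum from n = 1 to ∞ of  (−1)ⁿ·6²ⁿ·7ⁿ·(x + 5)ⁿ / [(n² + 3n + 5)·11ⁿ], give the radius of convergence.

The ratio of consecutive coefficients is [(n² + 3n + 5)/((n+1)² + 3(n+1) + 5)] · 36·7/11 → 252/11.
Convergence for |x + 5| · 252/11 < 1, i.e. |x + 5| < 11/252. So R = 11/252.

R = 11/252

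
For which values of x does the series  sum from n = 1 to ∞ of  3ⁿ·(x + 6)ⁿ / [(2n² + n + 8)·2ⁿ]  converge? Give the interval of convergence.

Ratio test: |a_{n+1}/a_n| = [(2n² + n + 8)/(2(n+1)² + (n+1) + 8)] · 3/2 → 3/2 as n → ∞.
Thus R = 1/(3/2) = 2/3.
When x = -16/3, absolute convergence follows by limit comparison with Σ 1/n².
Check x = -20/3: absolute convergence follows by limit comparison with Σ 1/n².

[-20/3, -16/3]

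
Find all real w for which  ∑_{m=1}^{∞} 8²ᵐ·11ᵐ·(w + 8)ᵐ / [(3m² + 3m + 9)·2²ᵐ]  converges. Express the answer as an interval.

Apply the ratio test: |a_{m+1}| / |a_m| = [(3m² + 3m + 9)/(3(m+1)² + 3(m+1) + 9)] · 64·11/4, which tends to 176 as m → ∞.
Convergence for |w + 8| · 176 < 1, i.e. |w + 8| < 1/176. So R = 1/176.
Endpoint w = -1407/176: absolute convergence follows by limit comparison with Σ 1/m².
Check w = -1409/176: the series is dominated by a constant times Σ 1/m², which converges (p = 2 > 1).

[-1409/176, -1407/176]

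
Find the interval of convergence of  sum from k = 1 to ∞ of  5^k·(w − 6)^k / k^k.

Applying the root test, |a_k|^(1/k) = 5/k → 0.
The limit is 0 for every w, so R = ∞.

(−∞, ∞)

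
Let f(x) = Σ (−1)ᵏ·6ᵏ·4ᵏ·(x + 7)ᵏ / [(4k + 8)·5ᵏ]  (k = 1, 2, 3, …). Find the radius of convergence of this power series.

The ratio of consecutive coefficients is [(4k + 8)/(4(k+1) + 8)] · 6·4/5 → 24/5.
Hence the series converges for |x + 7| < 1/(24/5) = 5/24, so the radius of convergence is 5/24.

R = 5/24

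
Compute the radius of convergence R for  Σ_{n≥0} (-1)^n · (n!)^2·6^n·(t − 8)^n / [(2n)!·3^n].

By the ratio test, |a_{n+1}/a_n| = (n+1)²/[(2n+1)·(2n+2)] · 6/3 → 1/2.
Hence the series converges for |t − 8| < 1/(1/2) = 2, so the radius of convergence is 2.

R = 2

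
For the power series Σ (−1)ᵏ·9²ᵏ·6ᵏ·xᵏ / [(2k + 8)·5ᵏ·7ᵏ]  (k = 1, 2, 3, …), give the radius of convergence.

R = 35/486

Ratio test: |a_{k+1}/a_k| = [(2k + 8)/(2(k+1) + 8)] · 81·6/(5·7) → 486/35 as k → ∞.
Convergence for |x| · 486/35 < 1, i.e. |x| < 35/486. So R = 35/486.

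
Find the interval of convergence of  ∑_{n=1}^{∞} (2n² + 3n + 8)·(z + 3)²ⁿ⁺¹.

By the ratio test, |a_{n+1}/a_n| = (2(n+1)² + 3(n+1) + 8)/(2n² + 3n + 8) → 1.
Writing y = (z + 3)², the series in y has radius 1, so |z + 3| < √(1) = 1 and R = 1.
Check z = -2: the terms do not tend to 0, so the series diverges.
Check z = -4: the terms do not tend to 0, so the series diverges.

(-4, -2)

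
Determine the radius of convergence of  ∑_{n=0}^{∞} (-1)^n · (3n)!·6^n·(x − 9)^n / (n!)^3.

Apply the ratio test: |a_{n+1}| / |a_n| = (3n+1)·(3n+2)·(3n+3)/(n+1)³ · 6, which tends to 162 as n → ∞.
The series converges when 162 · |x − 9| < 1, giving R = 1/162.

R = 1/162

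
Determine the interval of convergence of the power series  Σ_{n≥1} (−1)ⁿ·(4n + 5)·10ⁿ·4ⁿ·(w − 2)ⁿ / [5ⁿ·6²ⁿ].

Ratio test: |a_{n+1}/a_n| = [(4(n+1) + 5)/(4n + 5)] · 10·4/(5·36) → 2/9 as n → ∞.
The series converges when 2/9 · |w − 2| < 1, giving R = 9/2.
Check w = 13/2: the terms do not tend to 0, so the series diverges.
At w = -5/2: the terms have absolute value of order n, which does not tend to 0, so the series diverges by the divergence test.

(-5/2, 13/2)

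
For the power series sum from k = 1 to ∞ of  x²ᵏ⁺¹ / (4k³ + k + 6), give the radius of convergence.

By the ratio test, |a_{k+1}/a_k| = (4k³ + k + 6)/(4(k+1)³ + (k+1) + 6) → 1.
Since the exponent of x increases by 2 each term, convergence requires |x|² < 1, hence R = 1.

R = 1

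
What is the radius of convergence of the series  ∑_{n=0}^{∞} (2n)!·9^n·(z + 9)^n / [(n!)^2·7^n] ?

Ratio test: |a_{n+1}/a_n| = (2n+1)·(2n+2)/(n+1)² · 9/7 → 36/7 as n → ∞.
The series converges when 36/7 · |z + 9| < 1, giving R = 7/36.

R = 7/36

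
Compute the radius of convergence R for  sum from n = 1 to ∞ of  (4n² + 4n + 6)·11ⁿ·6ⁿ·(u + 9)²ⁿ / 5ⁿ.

R = √330/66

Ratio test: |a_{n+1}/a_n| = [(4(n+1)² + 4(n+1) + 6)/(4n² + 4n + 6)] · 11·6/5 → 66/5 as n → ∞.
Since the exponent of (u + 9) increases by 2 each term, convergence requires |u + 9|² < 5/66, hence R = √330/66.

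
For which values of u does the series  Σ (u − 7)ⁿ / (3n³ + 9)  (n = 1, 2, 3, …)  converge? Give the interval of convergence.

[6, 8]

By the ratio test, |a_{n+1}/a_n| = (3n³ + 9)/(3(n+1)³ + 9) → 1.
So the series converges when |u − 7| < 1 and diverges when |u − 7| > 1; R = 1.
When u = 8, the terms are on the order of 1/n³, so the series converges absolutely by comparison with the p-series (p = 3 > 1).
Endpoint u = 6: the series is dominated by a constant times Σ 1/n³, which converges (p = 3 > 1).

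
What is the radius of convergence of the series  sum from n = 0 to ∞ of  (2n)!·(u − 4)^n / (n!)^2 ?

The ratio of consecutive coefficients is (2n+1)·(2n+2)/(n+1)² → 4.
Thus R = 1/(4) = 1/4.

R = 1/4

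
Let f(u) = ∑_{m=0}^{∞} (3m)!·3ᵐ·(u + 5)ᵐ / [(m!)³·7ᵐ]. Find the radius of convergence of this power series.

R = 7/81

Apply the ratio test: |a_{m+1}| / |a_m| = (3m+1)·(3m+2)·(3m+3)/(m+1)³ · 3/7, which tends to 81/7 as m → ∞.
Hence the series converges for |u + 5| < 1/(81/7) = 7/81, so the radius of convergence is 7/81.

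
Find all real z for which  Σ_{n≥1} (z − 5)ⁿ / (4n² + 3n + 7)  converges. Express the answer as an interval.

By the ratio test, |a_{n+1}/a_n| = (4n² + 3n + 7)/(4(n+1)² + 3(n+1) + 7) → 1.
So the series converges when |z − 5| < 1 and diverges when |z − 5| > 1; R = 1.
At z = 6: the terms are on the order of 1/n², so the series converges absolutely by comparison with the p-series (p = 2 > 1).
Check z = 4: absolute convergence follows by limit comparison with Σ 1/n².

[4, 6]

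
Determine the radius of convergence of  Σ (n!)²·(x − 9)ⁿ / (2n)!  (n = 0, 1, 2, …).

R = 4

Apply the ratio test: |a_{n+1}| / |a_n| = (n+1)²/[(2n+1)·(2n+2)], which tends to 1/4 as n → ∞.
Hence the series converges for |x − 9| < 1/(1/4) = 4, so the radius of convergence is 4.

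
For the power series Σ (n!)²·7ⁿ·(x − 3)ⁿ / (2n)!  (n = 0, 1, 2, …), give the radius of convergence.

The ratio of consecutive coefficients is (n+1)²/[(2n+1)·(2n+2)] · 7 → 7/4.
Hence the series converges for |x − 3| < 1/(7/4) = 4/7, so the radius of convergence is 4/7.

R = 4/7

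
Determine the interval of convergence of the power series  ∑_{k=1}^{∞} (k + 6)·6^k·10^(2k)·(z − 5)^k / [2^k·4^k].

Apply the ratio test: |a_{k+1}| / |a_k| = [((k+1) + 6)/(k + 6)] · 6·100/(2·4), which tends to 75 as k → ∞.
Thus R = 1/(75) = 1/75.
Check z = 376/75: the terms have absolute value of order k, which does not tend to 0, so the series diverges by the divergence test.
At z = 374/75: the k-th term does not approach 0; divergence by the term test.

(374/75, 376/75)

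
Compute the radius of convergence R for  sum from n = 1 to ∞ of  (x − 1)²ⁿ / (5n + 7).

By the ratio test, |a_{n+1}/a_n| = (5n + 7)/(5(n+1) + 7) → 1.
Writing y = (x − 1)², the series in y has radius 1, so |x − 1| < √(1) = 1 and R = 1.

R = 1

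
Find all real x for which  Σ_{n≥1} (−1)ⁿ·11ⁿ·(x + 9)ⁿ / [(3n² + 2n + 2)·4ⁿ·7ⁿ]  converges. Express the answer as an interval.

[-127/11, -71/11]

Apply the ratio test: |a_{n+1}| / |a_n| = [(3n² + 2n + 2)/(3(n+1)² + 2(n+1) + 2)] · 11/(4·7), which tends to 11/28 as n → ∞.
Thus R = 1/(11/28) = 28/11.
Check x = -71/11: the series is dominated by a constant times Σ 1/n², which converges (p = 2 > 1).
Endpoint x = -127/11: the terms are on the order of 1/n², so the series converges absolutely by comparison with the p-series (p = 2 > 1).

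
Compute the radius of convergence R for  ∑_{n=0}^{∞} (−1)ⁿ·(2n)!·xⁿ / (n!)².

R = 1/4

Ratio test: |a_{n+1}/a_n| = (2n+1)·(2n+2)/(n+1)² → 4 as n → ∞.
Hence the series converges for |x| < 1/(4) = 1/4, so the radius of convergence is 1/4.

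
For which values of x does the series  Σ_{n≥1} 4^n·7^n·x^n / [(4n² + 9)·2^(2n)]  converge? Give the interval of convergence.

The ratio of consecutive coefficients is [(4n² + 9)/(4(n+1)² + 9)] · 4·7/4 → 7.
Thus R = 1/(7) = 1/7.
Check x = 1/7: the terms are on the order of 1/n², so the series converges absolutely by comparison with the p-series (p = 2 > 1).
Check x = -1/7: the series is dominated by a constant times Σ 1/n², which converges (p = 2 > 1).

[-1/7, 1/7]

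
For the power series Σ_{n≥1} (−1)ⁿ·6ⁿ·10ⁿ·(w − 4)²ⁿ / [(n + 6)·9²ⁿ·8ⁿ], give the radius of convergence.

By the ratio test, |a_{n+1}/a_n| = [(n + 6)/((n+1) + 6)] · 6·10/(81·8) → 5/54.
Writing y = (w − 4)², the series in y has radius 54/5, so |w − 4| < √(54/5) and R = 3√30/5.

R = 3√30/5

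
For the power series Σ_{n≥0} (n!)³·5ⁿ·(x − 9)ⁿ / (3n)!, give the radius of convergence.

Ratio test: |a_{n+1}/a_n| = (n+1)³/[(3n+1)·(3n+2)·(3n+3)] · 5 → 5/27 as n → ∞.
Convergence for |x − 9| · 5/27 < 1, i.e. |x − 9| < 27/5. So R = 27/5.

R = 27/5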